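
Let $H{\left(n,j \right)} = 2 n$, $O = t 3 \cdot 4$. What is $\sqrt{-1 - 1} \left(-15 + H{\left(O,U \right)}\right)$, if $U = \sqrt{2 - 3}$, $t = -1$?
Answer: $- 39 i \sqrt{2} \approx - 55.154 i$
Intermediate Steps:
$O = -12$ ($O = \left(-1\right) 3 \cdot 4 = \left(-3\right) 4 = -12$)
$U = i$ ($U = \sqrt{-1} = i \approx 1.0 i$)
$\sqrt{-1 - 1} \left(-15 + H{\left(O,U \right)}\right) = \sqrt{-1 - 1} \left(-15 + 2 \left(-12\right)\right) = \sqrt{-2} \left(-15 - 24\right) = i \sqrt{2} \left(-39\right) = - 39 i \sqrt{2}$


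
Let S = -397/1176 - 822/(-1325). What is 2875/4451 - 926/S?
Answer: -6421050773075/1961319797 ≈ -3273.8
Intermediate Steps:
S = 440647/1558200 (S = -397*1/1176 - 822*(-1/1325) = -397/1176 + 822/1325 = 440647/1558200 ≈ 0.28279)
2875/4451 - 926/S = 2875/4451 - 926/440647/1558200 = 2875*(1/4451) - 926*1558200/440647 = 2875/4451 - 1442893200/440647 = -6421050773075/1961319797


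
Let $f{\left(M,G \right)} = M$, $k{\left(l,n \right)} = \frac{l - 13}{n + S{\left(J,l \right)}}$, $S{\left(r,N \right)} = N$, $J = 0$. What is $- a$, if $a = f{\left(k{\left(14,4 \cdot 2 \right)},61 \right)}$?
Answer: $- \frac{1}{22} \approx -0.045455$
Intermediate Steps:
$k{\left(l,n \right)} = \frac{-13 + l}{l + n}$ ($k{\left(l,n \right)} = \frac{l - 13}{n + l} = \frac{-13 + l}{l + n}$)
$a = \frac{1}{22}$ ($a = \frac{-13 + 14}{14 + 4 \cdot 2} = \frac{1}{14 + 8} \cdot 1 = \frac{1}{22} \cdot 1 = \frac{1}{22} \approx 0.045455$)
$- a = \left(-1\right) \frac{1}{22} = - \frac{1}{22}$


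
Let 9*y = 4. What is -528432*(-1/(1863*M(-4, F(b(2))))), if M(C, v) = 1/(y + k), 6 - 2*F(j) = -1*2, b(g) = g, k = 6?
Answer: 10216352/5589 ≈ 1827.9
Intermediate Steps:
y = 4/9 (y = (⅑)*4 = 4/9 ≈ 0.44444)
F(j) = 4 (F(j) = 3 - (-1)*2/2 = 3 - ½*(-2) = 3 + 1 = 4)
M(C, v) = 9/58 (M(C, v) = 1/(4/9 + 6) = 1/(58/9) = 9/58)
-528432*(-1/(1863*M(-4, F(b(2))))) = -528432/(((9/58)*27)*(-69)) = -528432/((243/58)*(-69)) = -528432/(-16767/58) = -528432*(-58/16767) = 10216352/5589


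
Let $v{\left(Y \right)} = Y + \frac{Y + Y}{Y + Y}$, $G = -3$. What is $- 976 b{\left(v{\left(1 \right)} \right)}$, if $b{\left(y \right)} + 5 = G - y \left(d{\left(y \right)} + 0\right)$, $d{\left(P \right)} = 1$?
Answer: $9760$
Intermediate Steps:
$v{\left(Y \right)} = 1 + Y$ ($v{\left(Y \right)} = Y + \frac{2 Y}{2 Y} = Y + 2 Y \frac{1}{2 Y} = Y + 1 = 1 + Y$)
$b{\left(y \right)} = -8 - y$ ($b{\left(y \right)} = -5 - \left(3 + y \left(1 + 0\right)\right) = -5 - \left(3 + y 1\right) = -5 - \left(3 + y\right) = -8 - y$)
$- 976 b{\left(v{\left(1 \right)} \right)} = - 976 \left(-8 - \left(1 + 1\right)\right) = - 976 \left(-8 - 2\right) = \left(-976\right) \left(-10\right) = 9760$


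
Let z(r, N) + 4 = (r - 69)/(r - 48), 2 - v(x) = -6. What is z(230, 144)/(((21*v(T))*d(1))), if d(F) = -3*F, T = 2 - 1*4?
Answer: 9/1456 ≈ 0.0061813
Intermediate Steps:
T = -2 (T = 2 - 4 = -2)
v(x) = 8 (v(x) = 2 - 1*(-6) = 2 + 6 = 8)
z(r, N) = -4 + (-69 + r)/(-48 + r) (z(r, N) = -4 + (r - 69)/(r - 48) = -4 + (-69 + r)/(-48 + r))
z(230, 144)/(((21*v(T))*d(1))) = (3*(41 - 1*230)/(-48 + 230))/(((21*8)*(-3*1))) = (3*(41 - 230)/182)/((168*(-3))) = (3*(1/182)*(-189))/(-504) = -81/26*(-1/504) = 9/1456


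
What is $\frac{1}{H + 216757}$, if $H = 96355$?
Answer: $\frac{1}{313112} \approx 3.1937 \cdot 10^{-6}$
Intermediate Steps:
$\frac{1}{H + 216757} = \frac{1}{96355 + 216757} = \frac{1}{313112}$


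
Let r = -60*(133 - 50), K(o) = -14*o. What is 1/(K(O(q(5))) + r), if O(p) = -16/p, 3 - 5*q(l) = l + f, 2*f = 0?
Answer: -1/5540 ≈ -0.00018051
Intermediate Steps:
f = 0 (f = (1/2)*0 = 0)
q(l) = 3/5 - l/5 (q(l) = 3/5 - (l + 0)/5 = 3/5 - l/5)
r = -4980 (r = -60*83 = -4980)
1/(K(O(q(5))) + r) = 1/(-(-224)/(3/5 - 1/5*5) - 4980) = 1/(-(-224)/(3/5 - 1) - 4980) = 1/(-(-224)/(-2/5) - 4980) = 1/(-(-224)*(-5)/2 - 4980) = 1/(-14*40 - 4980) = 1/(-560 - 4980) = 1/(-5540) = -1/5540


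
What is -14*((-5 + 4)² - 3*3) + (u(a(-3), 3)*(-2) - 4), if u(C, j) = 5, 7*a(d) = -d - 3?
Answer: 98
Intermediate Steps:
a(d) = -3/7 - d/7 (a(d) = (-d - 3)/7 = (-3 - d)/7 = -3/7 - d/7)
-14*((-5 + 4)² - 3*3) + (u(a(-3), 3)*(-2) - 4) = -14*((-5 + 4)² - 3*3) + (5*(-2) - 4) = -14*((-1)² - 9) + (-10 - 4) = -14*(1 - 9) - 14 = -14*(-8) - 14 = 112 - 14 = 98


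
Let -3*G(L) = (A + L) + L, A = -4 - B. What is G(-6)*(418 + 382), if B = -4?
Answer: 3200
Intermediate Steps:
A = 0 (A = -4 - 1*(-4) = -4 + 4 = 0)
G(L) = -2*L/3 (G(L) = -((0 + L) + L)/3 = -(L + L)/3 = -2*L/3)
G(-6)*(418 + 382) = (-⅔*(-6))*(418 + 382) = 4*800 = 3200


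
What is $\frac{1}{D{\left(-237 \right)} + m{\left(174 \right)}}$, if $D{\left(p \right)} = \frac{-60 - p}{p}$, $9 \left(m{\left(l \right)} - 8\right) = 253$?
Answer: $\frac{711}{25144} \approx 0.028277$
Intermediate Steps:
$m{\left(l \right)} = \frac{325}{9}$ ($m{\left(l \right)} = 8 + \frac{1}{9} \cdot 253 = 8 + \frac{253}{9} = \frac{325}{9}$)
$D{\left(p \right)} = \frac{-60 - p}{p}$
$\frac{1}{D{\left(-237 \right)} + m{\left(174 \right)}} = \frac{1}{\frac{-60 - -237}{-237} + \frac{325}{9}} = \frac{1}{- \frac{-60 + 237}{237} + \frac{325}{9}} = \frac{1}{\left(- \frac{1}{237}\right) 177 + \frac{325}{9}} = \frac{1}{- \frac{59}{79} + \frac{325}{9}} = \frac{1}{\frac{25144}{711}} = \frac{711}{25144}$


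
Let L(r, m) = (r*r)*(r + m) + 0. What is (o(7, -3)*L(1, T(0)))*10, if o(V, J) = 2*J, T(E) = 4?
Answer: -300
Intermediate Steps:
L(r, m) = r²*(m + r) (L(r, m) = r²*(m + r) + 0 = r²*(m + r))
(o(7, -3)*L(1, T(0)))*10 = ((2*(-3))*(1²*(4 + 1)))*10 = -6*5*10 = -30*10 = -300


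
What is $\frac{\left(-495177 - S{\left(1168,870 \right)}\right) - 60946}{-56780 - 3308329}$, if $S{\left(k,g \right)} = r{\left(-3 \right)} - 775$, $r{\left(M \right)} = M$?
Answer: $\frac{61705}{373901} \approx 0.16503$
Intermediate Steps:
$S{\left(k,g \right)} = -778$ ($S{\left(k,g \right)} = -3 - 775 = -778$)
$\frac{\left(-495177 - S{\left(1168,870 \right)}\right) - 60946}{-56780 - 3308329} = \frac{\left(-495177 - -778\right) - 60946}{-56780 - 3308329} = \frac{\left(-495177 + 778\right) - 60946}{-3365109} = \left(-494399 - 60946\right) \left(- \frac{1}{3365109}\right) = \left(-555345\right) \left(- \frac{1}{3365109}\right) = \frac{61705}{373901}$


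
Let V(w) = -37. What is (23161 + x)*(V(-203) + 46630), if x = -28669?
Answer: -256634244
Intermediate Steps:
(23161 + x)*(V(-203) + 46630) = (23161 - 28669)*(-37 + 46630) = -5508*46593 = -256634244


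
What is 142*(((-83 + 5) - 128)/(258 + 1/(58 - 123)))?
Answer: -1901380/16769 ≈ -113.39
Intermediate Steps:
142*(((-83 + 5) - 128)/(258 + 1/(58 - 123))) = 142*((-78 - 128)/(258 + 1/(-65))) = 142*(-206/(258 - 1/65)) = 142*(-206/16769/65) = 142*(-206*65/16769) = 142*(-13390/16769) = -1901380/16769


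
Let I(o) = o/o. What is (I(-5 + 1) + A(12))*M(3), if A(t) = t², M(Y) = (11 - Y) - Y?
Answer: 725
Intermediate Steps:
I(o) = 1
M(Y) = 11 - 2*Y
(I(-5 + 1) + A(12))*M(3) = (1 + 12²)*(11 - 2*3) = (1 + 144)*(11 - 6) = 145*5 = 725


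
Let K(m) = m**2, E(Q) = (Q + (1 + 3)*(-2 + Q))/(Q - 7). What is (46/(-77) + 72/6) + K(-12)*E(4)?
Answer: -43474/77 ≈ -564.60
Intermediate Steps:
E(Q) = (-8 + 5*Q)/(-7 + Q) (E(Q) = (Q + 4*(-2 + Q))/(-7 + Q) = (Q + (-8 + 4*Q))/(-7 + Q) = (-8 + 5*Q)/(-7 + Q))
(46/(-77) + 72/6) + K(-12)*E(4) = (46/(-77) + 72/6) + (-12)**2*((-8 + 5*4)/(-7 + 4)) = (46*(-1/77) + 72*(1/6)) + 144*((-8 + 20)/(-3)) = (-46/77 + 12) + 144*(-1/3*12) = 878/77 + 144*(-4) = 878/77 - 576 = -43474/77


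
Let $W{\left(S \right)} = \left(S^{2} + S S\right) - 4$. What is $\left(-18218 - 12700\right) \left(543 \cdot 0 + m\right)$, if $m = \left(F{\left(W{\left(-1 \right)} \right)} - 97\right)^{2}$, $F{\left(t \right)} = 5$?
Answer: $-261689952$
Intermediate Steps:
$W{\left(S \right)} = -4 + 2 S^{2}$ ($W{\left(S \right)} = \left(S^{2} + S^{2}\right) - 4 = 2 S^{2} - 4 = -4 + 2 S^{2}$)
$m = 8464$ ($m = \left(5 - 97\right)^{2} = \left(-92\right)^{2} = 8464$)
$\left(-18218 - 12700\right) \left(543 \cdot 0 + m\right) = \left(-18218 - 12700\right) \left(543 \cdot 0 + 8464\right) = - 30918 \left(0 + 8464\right) = \left(-30918\right) 8464 = -261689952$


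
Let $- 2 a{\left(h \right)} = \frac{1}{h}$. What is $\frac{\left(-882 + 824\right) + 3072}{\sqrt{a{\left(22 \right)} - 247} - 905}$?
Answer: $- \frac{120017480}{36047969} - \frac{6028 i \sqrt{119559}}{36047969} \approx -3.3294 - 0.057821 i$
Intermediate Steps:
$a{\left(h \right)} = - \frac{1}{2 h}$
$\frac{\left(-882 + 824\right) + 3072}{\sqrt{a{\left(22 \right)} - 247} - 905} = \frac{\left(-882 + 824\right) + 3072}{\sqrt{- \frac{1}{2 \cdot 22} - 247} - 905} = \frac{-58 + 3072}{\sqrt{\left(- \frac{1}{2}\right) \frac{1}{22} - 247} - 905} = \frac{3014}{\sqrt{- \frac{1}{44} - 247} - 905} = \frac{3014}{\sqrt{- \frac{10869}{44}} - 905} = \frac{3014}{\frac{i \sqrt{119559}}{22} - 905} = \frac{3014}{-905 + \frac{i \sqrt{119559}}{22}}$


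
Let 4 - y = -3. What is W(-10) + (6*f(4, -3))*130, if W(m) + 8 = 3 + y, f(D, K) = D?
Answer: 3122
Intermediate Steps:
y = 7 (y = 4 - 1*(-3) = 4 + 3 = 7)
W(m) = 2 (W(m) = -8 + (3 + 7) = -8 + 10 = 2)
W(-10) + (6*f(4, -3))*130 = 2 + (6*4)*130 = 2 + 24*130 = 2 + 3120 = 3122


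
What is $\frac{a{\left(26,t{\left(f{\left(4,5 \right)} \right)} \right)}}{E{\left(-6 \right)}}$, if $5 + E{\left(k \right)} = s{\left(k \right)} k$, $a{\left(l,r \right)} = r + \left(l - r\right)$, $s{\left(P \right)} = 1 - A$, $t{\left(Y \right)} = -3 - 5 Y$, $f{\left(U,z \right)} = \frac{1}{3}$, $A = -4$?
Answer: $- \frac{26}{35} \approx -0.74286$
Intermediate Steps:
$f{\left(U,z \right)} = \frac{1}{3}$
$s{\left(P \right)} = 5$ ($s{\left(P \right)} = 1 - -4 = 1 + 4 = 5$)
$a{\left(l,r \right)} = l$
$E{\left(k \right)} = -5 + 5 k$
$\frac{a{\left(26,t{\left(f{\left(4,5 \right)} \right)} \right)}}{E{\left(-6 \right)}} = \frac{26}{-5 + 5 \left(-6\right)} = \frac{26}{-5 - 30} = \frac{26}{-35} = 26 \left(- \frac{1}{35}\right) = - \frac{26}{35}$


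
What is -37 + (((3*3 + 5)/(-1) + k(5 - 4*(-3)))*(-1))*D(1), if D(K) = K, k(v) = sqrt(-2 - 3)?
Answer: -23 - I*sqrt(5) ≈ -23.0 - 2.2361*I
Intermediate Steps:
k(v) = I*sqrt(5) (k(v) = sqrt(-5) = I*sqrt(5))
-37 + (((3*3 + 5)/(-1) + k(5 - 4*(-3)))*(-1))*D(1) = -37 + (((3*3 + 5)/(-1) + I*sqrt(5))*(-1))*1 = -37 + (((9 + 5)*(-1) + I*sqrt(5))*(-1))*1 = -37 + ((14*(-1) + I*sqrt(5))*(-1))*1 = -37 + ((-14 + I*sqrt(5))*(-1))*1 = -37 + (14 - I*sqrt(5))*1 = -37 + (14 - I*sqrt(5)) = -23 - I*sqrt(5)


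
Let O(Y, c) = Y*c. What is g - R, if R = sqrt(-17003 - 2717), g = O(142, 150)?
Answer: 21300 - 2*I*sqrt(4930) ≈ 21300.0 - 140.43*I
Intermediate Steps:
g = 21300 (g = 142*150 = 21300)
R = 2*I*sqrt(4930) (R = sqrt(-19720) = 2*I*sqrt(4930) ≈ 140.43*I)
g - R = 21300 - 2*I*sqrt(4930)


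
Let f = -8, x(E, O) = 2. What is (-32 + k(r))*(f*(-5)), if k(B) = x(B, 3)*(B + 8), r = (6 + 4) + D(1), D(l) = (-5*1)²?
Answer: 2160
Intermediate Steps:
D(l) = 25 (D(l) = (-5)² = 25)
r = 35 (r = (6 + 4) + 25 = 10 + 25 = 35)
k(B) = 16 + 2*B (k(B) = 2*(B + 8) = 2*(8 + B) = 16 + 2*B)
(-32 + k(r))*(f*(-5)) = (-32 + (16 + 2*35))*(-8*(-5)) = (-32 + (16 + 70))*40 = (-32 + 86)*40 = 54*40 = 2160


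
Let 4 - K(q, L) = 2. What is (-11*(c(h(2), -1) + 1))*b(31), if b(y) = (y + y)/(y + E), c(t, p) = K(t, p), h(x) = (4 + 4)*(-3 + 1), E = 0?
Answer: -66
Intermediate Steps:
h(x) = -16 (h(x) = 8*(-2) = -16)
K(q, L) = 2 (K(q, L) = 4 - 1*2 = 4 - 2 = 2)
c(t, p) = 2
b(y) = 2 (b(y) = (y + y)/(y + 0) = (2*y)/y = 2)
(-11*(c(h(2), -1) + 1))*b(31) = -11*(2 + 1)*2 = -11*3*2 = -33*2 = -66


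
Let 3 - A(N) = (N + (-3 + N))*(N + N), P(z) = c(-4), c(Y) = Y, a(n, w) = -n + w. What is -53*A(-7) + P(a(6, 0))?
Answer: 12451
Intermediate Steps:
a(n, w) = w - n
P(z) = -4
A(N) = 3 - 2*N*(-3 + 2*N) (A(N) = 3 - (N + (-3 + N))*(N + N) = 3 - (-3 + 2*N)*2*N = 3 - 2*N*(-3 + 2*N))
-53*A(-7) + P(a(6, 0)) = -53*(3 - 4*(-7)² + 6*(-7)) - 4 = -53*(3 - 4*49 - 42) - 4 = -53*(3 - 196 - 42) - 4 = -53*(-235) - 4 = 12455 - 4 = 12451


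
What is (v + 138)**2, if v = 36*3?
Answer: 60516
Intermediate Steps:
v = 108
(v + 138)**2 = (108 + 138)**2 = 246**2 = 60516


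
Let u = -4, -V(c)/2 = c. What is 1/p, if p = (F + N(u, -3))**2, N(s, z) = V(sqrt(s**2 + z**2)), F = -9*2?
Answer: 1/784 ≈ 0.0012755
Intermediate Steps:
F = -18
V(c) = -2*c
N(s, z) = -2*sqrt(s**2 + z**2)
p = 784 (p = (-18 - 2*sqrt((-4)**2 + (-3)**2))**2 = (-18 - 2*sqrt(16 + 9))**2 = (-18 - 2*sqrt(25))**2 = (-18 - 2*5)**2 = (-18 - 10)**2 = (-28)**2 = 784)
1/p = 1/784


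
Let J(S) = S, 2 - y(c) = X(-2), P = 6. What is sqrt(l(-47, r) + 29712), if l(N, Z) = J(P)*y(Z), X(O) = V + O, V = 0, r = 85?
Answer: 6*sqrt(826) ≈ 172.44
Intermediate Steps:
X(O) = O (X(O) = 0 + O = O)
y(c) = 4 (y(c) = 2 - 1*(-2) = 2 + 2 = 4)
l(N, Z) = 24 (l(N, Z) = 6*4 = 24)
sqrt(l(-47, r) + 29712) = sqrt(24 + 29712) = sqrt(29736) = 6*sqrt(826)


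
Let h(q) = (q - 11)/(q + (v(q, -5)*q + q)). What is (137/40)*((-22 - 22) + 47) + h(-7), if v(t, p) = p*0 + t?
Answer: 2733/280 ≈ 9.7607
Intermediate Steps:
v(t, p) = t (v(t, p) = 0 + t = t)
h(q) = (-11 + q)/(q**2 + 2*q) (h(q) = (q - 11)/(q + (q*q + q)) = (-11 + q)/(q + (q**2 + q)) = (-11 + q)/(q + (q + q**2)) = (-11 + q)/(q**2 + 2*q))
(137/40)*((-22 - 22) + 47) + h(-7) = (137/40)*((-22 - 22) + 47) + (-11 - 7)/((-7)*(2 - 7)) = (137*(1/40))*(-44 + 47) - 1/7*(-18)/(-5) = (137/40)*3 - 1/7*(-1/5)*(-18) = 411/40 - 18/35 = 2733/280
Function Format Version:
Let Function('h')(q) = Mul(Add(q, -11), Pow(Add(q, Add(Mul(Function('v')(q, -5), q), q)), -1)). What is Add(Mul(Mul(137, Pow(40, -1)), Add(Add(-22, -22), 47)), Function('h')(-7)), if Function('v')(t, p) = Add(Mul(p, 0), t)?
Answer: Rational(2733, 280) ≈ 9.7607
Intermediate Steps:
Function('v')(t, p) = t (Function('v')(t, p) = Add(0, t) = t)
Function('h')(q) = Mul(Pow(Add(Pow(q, 2), Mul(2, q)), -1), Add(-11, q)) (Function('h')(q) = Mul(Add(q, -11), Pow(Add(q, Add(Mul(q, q), q)), -1)) = Mul(Add(-11, q), Pow(Add(q, Add(Pow(q, 2), q)), -1)) = Mul(Add(-11, q), Pow(Add(q, Add(q, Pow(q, 2))), -1)) = Mul(Add(-11, q), Pow(Add(Pow(q, 2), Mul(2, q)), -1)) = Mul(Pow(Add(Pow(q, 2), Mul(2, q)), -1), Add(-11, q)))
Add(Mul(Mul(137, Pow(40, -1)), Add(Add(-22, -22), 47)), Function('h')(-7)) = Add(Mul(Mul(137, Pow(40, -1)), Add(Add(-22, -22), 47)), Mul(Pow(-7, -1), Pow(Add(2, -7), -1), Add(-11, -7))) = Add(Mul(Mul(137, Rational(1, 40)), Add(-44, 47)), Mul(Rational(-1, 7), Pow(-5, -1), -18)) = Add(Mul(Rational(137, 40), 3), Mul(Rational(-1, 7), Rational(-1, 5), -18)) = Add(Rational(411, 40), Rational(-18, 35)) = Rational(2733, 280)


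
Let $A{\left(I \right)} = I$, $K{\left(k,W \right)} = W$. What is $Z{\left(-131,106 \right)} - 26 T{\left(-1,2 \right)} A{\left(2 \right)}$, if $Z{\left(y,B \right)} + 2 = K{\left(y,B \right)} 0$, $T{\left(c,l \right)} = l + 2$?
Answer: $-210$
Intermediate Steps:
$T{\left(c,l \right)} = 2 + l$
$Z{\left(y,B \right)} = -2$ ($Z{\left(y,B \right)} = -2 + B 0 = -2 + 0 = -2$)
$Z{\left(-131,106 \right)} - 26 T{\left(-1,2 \right)} A{\left(2 \right)} = -2 - 26 \left(2 + 2\right) 2 = -2 - 26 \cdot 4 \cdot 2 = -2 - 104 \cdot 2 = -2 - 208 = -210$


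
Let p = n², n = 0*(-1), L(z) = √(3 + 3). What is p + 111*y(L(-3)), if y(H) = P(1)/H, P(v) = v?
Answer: 37*√6/2 ≈ 45.316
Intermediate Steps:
L(z) = √6
y(H) = 1/H
n = 0
p = 0 (p = 0² = 0)
p + 111*y(L(-3)) = 0 + 111/(√6) = 0 + 111*(√6/6) = 0 + 37*√6/2 = 37*√6/2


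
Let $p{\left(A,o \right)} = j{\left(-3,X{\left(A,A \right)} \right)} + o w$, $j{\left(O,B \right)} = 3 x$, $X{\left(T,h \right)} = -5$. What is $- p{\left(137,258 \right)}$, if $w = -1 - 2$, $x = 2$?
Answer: $768$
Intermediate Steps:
$w = -3$
$j{\left(O,B \right)} = 6$ ($j{\left(O,B \right)} = 3 \cdot 2 = 6$)
$p{\left(A,o \right)} = 6 - 3 o$ ($p{\left(A,o \right)} = 6 + o \left(-3\right) = 6 - 3 o$)
$- p{\left(137,258 \right)} = - (6 - 774) = \left(-1\right) \left(-768\right) = 768$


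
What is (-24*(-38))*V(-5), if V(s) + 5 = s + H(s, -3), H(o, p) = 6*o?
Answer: -36480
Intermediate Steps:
V(s) = -5 + 7*s (V(s) = -5 + (s + 6*s) = -5 + 7*s)
(-24*(-38))*V(-5) = (-24*(-38))*(-5 + 7*(-5)) = 912*(-5 - 35) = 912*(-40) = -36480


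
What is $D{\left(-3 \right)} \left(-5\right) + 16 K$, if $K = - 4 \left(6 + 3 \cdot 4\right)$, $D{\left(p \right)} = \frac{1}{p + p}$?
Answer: $- \frac{6907}{6} \approx -1151.2$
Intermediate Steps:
$D{\left(p \right)} = \frac{1}{2 p}$
$K = -72$ ($K = - 4 \left(6 + 12\right) = \left(-4\right) 18 = -72$)
$D{\left(-3 \right)} \left(-5\right) + 16 K = \frac{1}{2 \left(-3\right)} \left(-5\right) + 16 \left(-72\right) = \frac{1}{2} \left(- \frac{1}{3}\right) \left(-5\right) - 1152 = \left(- \frac{1}{6}\right) \left(-5\right) - 1152 = \frac{5}{6} - 1152 = - \frac{6907}{6}$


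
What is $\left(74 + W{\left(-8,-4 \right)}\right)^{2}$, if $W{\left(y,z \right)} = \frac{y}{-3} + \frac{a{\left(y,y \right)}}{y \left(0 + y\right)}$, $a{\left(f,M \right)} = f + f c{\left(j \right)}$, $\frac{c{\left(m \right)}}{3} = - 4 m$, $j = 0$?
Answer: $\frac{3374569}{576} \approx 5858.6$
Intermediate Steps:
$c{\left(m \right)} = - 12 m$ ($c{\left(m \right)} = 3 \left(- 4 m\right) = - 12 m$)
$a{\left(f,M \right)} = f$ ($a{\left(f,M \right)} = f + f \left(\left(-12\right) 0\right) = f + f 0 = f + 0 = f$)
$W{\left(y,z \right)} = \frac{1}{y} - \frac{y}{3}$ ($W{\left(y,z \right)} = \frac{y}{-3} + \frac{y}{y \left(0 + y\right)} = y \left(- \frac{1}{3}\right) + \frac{y}{y y} = - \frac{y}{3} + \frac{y}{y^{2}} = - \frac{y}{3} + \frac{1}{y} = \frac{1}{y} - \frac{y}{3}$)
$\left(74 + W{\left(-8,-4 \right)}\right)^{2} = \left(74 + \left(\frac{1}{-8} - - \frac{8}{3}\right)\right)^{2} = \left(74 + \left(- \frac{1}{8} + \frac{8}{3}\right)\right)^{2} = \left(74 + \frac{61}{24}\right)^{2} = \left(\frac{1837}{24}\right)^{2} = \frac{3374569}{576}$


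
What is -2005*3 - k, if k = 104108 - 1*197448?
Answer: 87325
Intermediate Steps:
k = -93340 (k = 104108 - 197448 = -93340)
-2005*3 - k = -2005*3 - 1*(-93340) = -6015 + 93340 = 87325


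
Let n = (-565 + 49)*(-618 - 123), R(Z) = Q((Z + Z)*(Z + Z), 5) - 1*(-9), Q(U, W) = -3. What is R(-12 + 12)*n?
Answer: 2294136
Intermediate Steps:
R(Z) = 6 (R(Z) = -3 - 1*(-9) = -3 + 9 = 6)
n = 382356 (n = -516*(-741) = 382356)
R(-12 + 12)*n = 6*382356 = 2294136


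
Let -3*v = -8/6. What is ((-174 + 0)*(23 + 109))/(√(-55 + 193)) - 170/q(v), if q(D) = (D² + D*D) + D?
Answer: -405/2 - 3828*√138/23 ≈ -2157.7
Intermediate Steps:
v = 4/9 (v = -(-8)/(3*6) = -⅓*(-4/3) = 4/9 ≈ 0.44444)
q(D) = D + 2*D² (q(D) = (D² + D²) + D = 2*D² + D = D + 2*D²)
((-174 + 0)*(23 + 109))/(√(-55 + 193)) - 170/q(v) = ((-174 + 0)*(23 + 109))/(√(-55 + 193)) - 170*9/(4*(1 + 2*(4/9))) = (-174*132)/(√138) - 170*9/(4*(1 + 8/9)) = -3828*√138/23 - 170/((4/9)*(17/9)) = -3828*√138/23 - 170/68/81 = -3828*√138/23 - 170*81/68 = -3828*√138/23 - 405/2 = -405/2 - 3828*√138/23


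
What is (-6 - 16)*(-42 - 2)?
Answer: 968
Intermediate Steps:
(-6 - 16)*(-42 - 2) = -22*(-44) = 968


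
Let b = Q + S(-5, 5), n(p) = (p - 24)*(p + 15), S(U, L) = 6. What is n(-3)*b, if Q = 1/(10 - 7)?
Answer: -2052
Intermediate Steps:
Q = ⅓ (Q = 1/3 = ⅓ ≈ 0.33333)
n(p) = (-24 + p)*(15 + p)
b = 19/3 (b = ⅓ + 6 = 19/3 ≈ 6.3333)
n(-3)*b = (-360 + (-3)² - 9*(-3))*(19/3) = (-360 + 9 + 27)*(19/3) = -324*19/3 = -2052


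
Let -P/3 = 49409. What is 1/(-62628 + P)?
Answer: -1/210855 ≈ -4.7426e-6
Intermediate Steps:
P = -148227 (P = -3*49409 = -148227)
1/(-62628 + P) = 1/(-62628 - 148227) = 1/(-210855) = -1/210855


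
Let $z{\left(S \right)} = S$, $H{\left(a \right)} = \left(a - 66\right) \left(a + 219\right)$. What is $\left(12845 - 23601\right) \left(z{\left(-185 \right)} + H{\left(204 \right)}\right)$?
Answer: $-625880884$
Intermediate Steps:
$H{\left(a \right)} = \left(-66 + a\right) \left(219 + a\right)$
$\left(12845 - 23601\right) \left(z{\left(-185 \right)} + H{\left(204 \right)}\right) = \left(12845 - 23601\right) \left(-185 + \left(-14454 + 204^{2} + 153 \cdot 204\right)\right) = - 10756 \left(-185 + \left(-14454 + 41616 + 31212\right)\right) = - 10756 \left(-185 + 58374\right) = \left(-10756\right) 58189 = -625880884$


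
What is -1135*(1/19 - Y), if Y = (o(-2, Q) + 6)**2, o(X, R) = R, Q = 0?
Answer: 775205/19 ≈ 40800.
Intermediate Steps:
Y = 36 (Y = (0 + 6)**2 = 6**2 = 36)
-1135*(1/19 - Y) = -1135*(1/19 - 1*36) = -1135*(1/19 - 36) = -1135*(-683/19) = 775205/19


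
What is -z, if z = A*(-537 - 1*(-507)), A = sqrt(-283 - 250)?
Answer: 30*I*sqrt(533) ≈ 692.6*I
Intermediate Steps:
A = I*sqrt(533) (A = sqrt(-533) = I*sqrt(533) ≈ 23.087*I)
z = -30*I*sqrt(533) (z = (I*sqrt(533))*(-537 - 1*(-507)) = (I*sqrt(533))*(-537 + 507) = (I*sqrt(533))*(-30) = -30*I*sqrt(533) ≈ -692.6*I)
-z = -(-30)*I*sqrt(533) = 30*I*sqrt(533)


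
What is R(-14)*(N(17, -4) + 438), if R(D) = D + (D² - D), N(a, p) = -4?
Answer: 85064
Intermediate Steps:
R(D) = D²
R(-14)*(N(17, -4) + 438) = (-14)²*(-4 + 438) = 196*434 = 85064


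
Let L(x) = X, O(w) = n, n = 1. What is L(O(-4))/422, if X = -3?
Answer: -3/422 ≈ -0.0071090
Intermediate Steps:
O(w) = 1
L(x) = -3
L(O(-4))/422 = -3/422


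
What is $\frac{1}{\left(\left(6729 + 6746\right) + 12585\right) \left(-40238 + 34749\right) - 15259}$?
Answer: $- \frac{1}{143058599} \approx -6.9901 \cdot 10^{-9}$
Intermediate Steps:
$\frac{1}{\left(\left(6729 + 6746\right) + 12585\right) \left(-40238 + 34749\right) - 15259} = \frac{1}{\left(13475 + 12585\right) \left(-5489\right) - 15259} = \frac{1}{26060 \left(-5489\right) - 15259} = \frac{1}{-143043340 - 15259} = \frac{1}{-143058599} = - \frac{1}{143058599}$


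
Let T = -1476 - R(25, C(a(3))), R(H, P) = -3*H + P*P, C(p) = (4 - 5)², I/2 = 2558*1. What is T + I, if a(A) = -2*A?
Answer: 3714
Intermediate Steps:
I = 5116 (I = 2*(2558*1) = 2*2558 = 5116)
C(p) = 1 (C(p) = (-1)² = 1)
R(H, P) = P² - 3*H (R(H, P) = -3*H + P² = P² - 3*H)
T = -1402 (T = -1476 - (1² - 3*25) = -1476 - (1 - 75) = -1476 - 1*(-74) = -1476 + 74 = -1402)
T + I = -1402 + 5116 = 3714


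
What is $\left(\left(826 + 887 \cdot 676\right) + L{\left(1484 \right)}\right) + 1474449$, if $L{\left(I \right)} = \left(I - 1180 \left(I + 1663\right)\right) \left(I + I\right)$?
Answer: $-11015069881$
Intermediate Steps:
$L{\left(I \right)} = 2 I \left(-1962340 - 1179 I\right)$ ($L{\left(I \right)} = \left(I - 1180 \left(1663 + I\right)\right) 2 I = \left(I - \left(1962340 + 1180 I\right)\right) 2 I = \left(-1962340 - 1179 I\right) 2 I = 2 I \left(-1962340 - 1179 I\right)$)
$\left(\left(826 + 887 \cdot 676\right) + L{\left(1484 \right)}\right) + 1474449 = \left(\left(826 + 887 \cdot 676\right) - 2968 \left(1962340 + 1179 \cdot 1484\right)\right) + 1474449 = \left(\left(826 + 599612\right) - 2968 \left(1962340 + 1749636\right)\right) + 1474449 = \left(600438 - 2968 \cdot 3711976\right) + 1474449 = \left(600438 - 11017144768\right) + 1474449 = -11016544330 + 1474449 = -11015069881$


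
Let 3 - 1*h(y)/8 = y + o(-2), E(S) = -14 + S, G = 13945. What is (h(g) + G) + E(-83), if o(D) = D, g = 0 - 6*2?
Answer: 13984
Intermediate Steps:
g = -12 (g = 0 - 12 = -12)
h(y) = 40 - 8*y (h(y) = 24 - 8*(y - 2) = 24 - 8*(-2 + y) = 24 + (16 - 8*y) = 40 - 8*y)
(h(g) + G) + E(-83) = ((40 - 8*(-12)) + 13945) + (-14 - 83) = ((40 + 96) + 13945) - 97 = (136 + 13945) - 97 = 14081 - 97 = 13984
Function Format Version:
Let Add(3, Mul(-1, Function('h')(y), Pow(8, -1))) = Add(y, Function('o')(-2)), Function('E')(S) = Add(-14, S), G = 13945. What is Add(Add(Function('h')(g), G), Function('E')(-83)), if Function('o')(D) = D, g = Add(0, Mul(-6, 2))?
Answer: 13984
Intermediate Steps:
g = -12 (g = Add(0, -12) = -12)
Function('h')(y) = Add(40, Mul(-8, y)) (Function('h')(y) = Add(24, Mul(-8, Add(y, -2))) = Add(24, Mul(-8, Add(-2, y))) = Add(24, Add(16, Mul(-8, y))) = Add(40, Mul(-8, y)))
Add(Add(Function('h')(g), G), Function('E')(-83)) = Add(Add(Add(40, Mul(-8, -12)), 13945), Add(-14, -83)) = Add(Add(Add(40, 96), 13945), -97) = Add(Add(136, 13945), -97) = Add(14081, -97) = 13984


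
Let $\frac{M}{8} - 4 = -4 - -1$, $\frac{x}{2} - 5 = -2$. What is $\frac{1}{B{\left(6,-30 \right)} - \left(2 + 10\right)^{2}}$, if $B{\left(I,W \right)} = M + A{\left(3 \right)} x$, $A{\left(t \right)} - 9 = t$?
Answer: $- \frac{1}{64} \approx -0.015625$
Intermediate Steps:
$x = 6$ ($x = 10 + 2 \left(-2\right) = 10 - 4 = 6$)
$A{\left(t \right)} = 9 + t$
$M = 8$ ($M = 32 + 8 \left(-4 - -1\right) = 32 + 8 \left(-4 + 1\right) = 32 + 8 \left(-3\right) = 32 - 24 = 8$)
$B{\left(I,W \right)} = 80$ ($B{\left(I,W \right)} = 8 + \left(9 + 3\right) 6 = 8 + 12 \cdot 6 = 8 + 72 = 80$)
$\frac{1}{B{\left(6,-30 \right)} - \left(2 + 10\right)^{2}} = \frac{1}{80 - \left(2 + 10\right)^{2}} = \frac{1}{80 - 12^{2}} = \frac{1}{80 - 144} = \frac{1}{-64} = - \frac{1}{64}$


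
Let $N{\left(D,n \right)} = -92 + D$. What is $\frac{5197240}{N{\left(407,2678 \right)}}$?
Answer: $\frac{1039448}{63} \approx 16499.0$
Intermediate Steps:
$\frac{5197240}{N{\left(407,2678 \right)}} = \frac{5197240}{-92 + 407} = \frac{5197240}{315} = 5197240 \cdot \frac{1}{315} = \frac{1039448}{63}$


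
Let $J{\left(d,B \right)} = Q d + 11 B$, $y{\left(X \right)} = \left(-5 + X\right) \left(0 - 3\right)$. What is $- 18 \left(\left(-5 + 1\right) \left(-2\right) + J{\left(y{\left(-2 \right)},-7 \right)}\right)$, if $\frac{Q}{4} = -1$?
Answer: $2754$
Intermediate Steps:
$Q = -4$ ($Q = 4 \left(-1\right) = -4$)
$y{\left(X \right)} = 15 - 3 X$ ($y{\left(X \right)} = \left(-5 + X\right) \left(-3\right) = 15 - 3 X$)
$J{\left(d,B \right)} = - 4 d + 11 B$
$- 18 \left(\left(-5 + 1\right) \left(-2\right) + J{\left(y{\left(-2 \right)},-7 \right)}\right) = - 18 \left(\left(-5 + 1\right) \left(-2\right) + \left(- 4 \left(15 - -6\right) + 11 \left(-7\right)\right)\right) = - 18 \left(\left(-4\right) \left(-2\right) - \left(77 + 4 \left(15 + 6\right)\right)\right) = - 18 \left(8 - 161\right) = \left(-18\right) \left(-153\right) = 2754$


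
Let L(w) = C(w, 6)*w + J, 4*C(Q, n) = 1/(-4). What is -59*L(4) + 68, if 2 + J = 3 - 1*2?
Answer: 567/4 ≈ 141.75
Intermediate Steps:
C(Q, n) = -1/16 (C(Q, n) = (¼)/(-4) = (¼)*(-¼) = -1/16)
J = -1 (J = -2 + (3 - 1*2) = -2 + (3 - 2) = -2 + 1 = -1)
L(w) = -1 - w/16 (L(w) = -w/16 - 1 = -1 - w/16)
-59*L(4) + 68 = -59*(-1 - 1/16*4) + 68 = -59*(-1 - ¼) + 68 = -59*(-5/4) + 68 = 295/4 + 68 = 567/4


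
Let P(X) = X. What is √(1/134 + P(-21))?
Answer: I*√376942/134 ≈ 4.5818*I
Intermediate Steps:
√(1/134 + P(-21)) = √(1/134 - 21) = √(-2813/134) = I*√376942/134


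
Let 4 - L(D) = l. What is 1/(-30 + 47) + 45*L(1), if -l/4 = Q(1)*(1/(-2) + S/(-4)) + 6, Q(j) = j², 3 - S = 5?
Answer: 21421/17 ≈ 1260.1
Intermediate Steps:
S = -2 (S = 3 - 1*5 = 3 - 5 = -2)
l = -24 (l = -4*(1²*(1/(-2) - 2/(-4)) + 6) = -4*(1*(1*(-½) - 2*(-¼)) + 6) = -4*(1*(-½ + ½) + 6) = -4*(1*0 + 6) = -4*(0 + 6) = -4*6 = -24)
L(D) = 28 (L(D) = 4 - 1*(-24) = 4 + 24 = 28)
1/(-30 + 47) + 45*L(1) = 1/(-30 + 47) + 45*28 = 1/17 + 1260 = 21421/17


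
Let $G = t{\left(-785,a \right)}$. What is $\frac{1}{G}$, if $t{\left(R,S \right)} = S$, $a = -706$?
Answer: $- \frac{1}{706} \approx -0.0014164$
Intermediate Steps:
$G = -706$
$\frac{1}{G} = \frac{1}{-706} = - \frac{1}{706}$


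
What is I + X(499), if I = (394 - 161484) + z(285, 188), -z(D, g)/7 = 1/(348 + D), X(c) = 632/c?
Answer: -50882618467/315867 ≈ -1.6109e+5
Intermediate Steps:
z(D, g) = -7/(348 + D)
I = -101969977/633 (I = (394 - 161484) - 7/(348 + 285) = -161090 - 7/633 = -101969977/633 ≈ -1.6109e+5)
I + X(499) = -101969977/633 + 632/499 = -50882618467/315867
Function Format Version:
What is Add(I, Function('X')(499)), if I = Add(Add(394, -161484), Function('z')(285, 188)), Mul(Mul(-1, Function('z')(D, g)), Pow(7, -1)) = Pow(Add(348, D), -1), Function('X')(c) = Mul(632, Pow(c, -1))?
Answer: Rational(-50882618467, 315867) ≈ -1.6109e+5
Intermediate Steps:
Function('z')(D, g) = Mul(-7, Pow(Add(348, D), -1))
I = Rational(-101969977, 633) (I = Add(Add(394, -161484), Mul(-7, Pow(Add(348, 285), -1))) = Add(-161090, Mul(-7, Pow(633, -1))) = Add(-161090, Mul(-7, Rational(1, 633))) = Add(-161090, Rational(-7, 633)) = Rational(-101969977, 633) ≈ -1.6109e+5)
Add(I, Function('X')(499)) = Add(Rational(-101969977, 633), Mul(632, Pow(499, -1))) = Add(Rational(-101969977, 633), Mul(632, Rational(1, 499))) = Add(Rational(-101969977, 633), Rational(632, 499)) = Rational(-50882618467, 315867)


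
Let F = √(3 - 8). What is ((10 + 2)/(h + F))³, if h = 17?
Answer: 1728/(17 + I*√5)³ ≈ 0.31674 - 0.13107*I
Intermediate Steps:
F = I*√5 (F = √(-5) = I*√5 ≈ 2.2361*I)
((10 + 2)/(h + F))³ = ((10 + 2)/(17 + I*√5))³ = (12/(17 + I*√5))³ = 1728/(17 + I*√5)³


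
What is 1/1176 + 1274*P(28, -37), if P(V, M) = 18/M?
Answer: -26967995/43512 ≈ -619.78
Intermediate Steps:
1/1176 + 1274*P(28, -37) = 1/1176 + 1274*(18/(-37)) = 1/1176 + 1274*(18*(-1/37)) = 1/1176 + 1274*(-18/37) = 1/1176 - 22932/37 = -26967995/43512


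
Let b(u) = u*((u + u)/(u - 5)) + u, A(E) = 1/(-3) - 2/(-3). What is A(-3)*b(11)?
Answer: 154/9 ≈ 17.111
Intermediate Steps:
A(E) = ⅓ (A(E) = 1*(-⅓) - 2*(-⅓) = -⅓ + ⅔ = ⅓)
b(u) = u + 2*u²/(-5 + u) (b(u) = u*((2*u)/(-5 + u)) + u = u*(2*u/(-5 + u)) + u = 2*u²/(-5 + u) + u = u + 2*u²/(-5 + u))
A(-3)*b(11) = (11*(-5 + 3*11)/(-5 + 11))/3 = (11*(-5 + 33)/6)/3 = (11*(⅙)*28)/3 = (⅓)*(154/3) = 154/9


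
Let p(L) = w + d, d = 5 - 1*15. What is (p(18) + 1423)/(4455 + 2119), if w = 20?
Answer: 1433/6574 ≈ 0.21798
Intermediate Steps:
d = -10 (d = 5 - 15 = -10)
p(L) = 10 (p(L) = 20 - 10 = 10)
(p(18) + 1423)/(4455 + 2119) = (10 + 1423)/(4455 + 2119) = 1433/6574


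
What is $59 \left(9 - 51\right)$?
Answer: $-2478$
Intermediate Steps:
$59 \left(9 - 51\right) = 59 \left(-42\right) = -2478$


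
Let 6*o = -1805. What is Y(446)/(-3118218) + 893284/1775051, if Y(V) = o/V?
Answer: 7453878771379567/14811649240119768 ≈ 0.50324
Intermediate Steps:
o = -1805/6 (o = (⅙)*(-1805) = -1805/6 ≈ -300.83)
Y(V) = -1805/(6*V)
Y(446)/(-3118218) + 893284/1775051 = -1805/6/446/(-3118218) + 893284/1775051 = -1805/6*1/446*(-1/3118218) + 893284*(1/1775051) = -1805/2676*(-1/3118218) + 893284/1775051 = 1805/8344351368 + 893284/1775051 = 7453878771379567/14811649240119768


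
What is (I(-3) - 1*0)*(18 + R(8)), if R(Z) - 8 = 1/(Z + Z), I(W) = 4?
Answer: 417/4 ≈ 104.25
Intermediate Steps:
R(Z) = 8 + 1/(2*Z) (R(Z) = 8 + 1/(Z + Z) = 8 + 1/(2*Z))
(I(-3) - 1*0)*(18 + R(8)) = (4 - 1*0)*(18 + (8 + (½)/8)) = (4 + 0)*(18 + (8 + (½)*(⅛))) = 4*(18 + (8 + 1/16)) = 4*(18 + 129/16) = 4*(417/16) = 417/4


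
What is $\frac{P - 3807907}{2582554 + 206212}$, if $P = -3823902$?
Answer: $- \frac{7631809}{2788766} \approx -2.7366$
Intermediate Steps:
$\frac{P - 3807907}{2582554 + 206212} = \frac{-3823902 - 3807907}{2582554 + 206212} = - \frac{7631809}{2788766}$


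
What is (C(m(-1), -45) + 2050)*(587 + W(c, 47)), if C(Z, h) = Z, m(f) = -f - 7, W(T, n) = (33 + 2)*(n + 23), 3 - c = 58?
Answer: 6207628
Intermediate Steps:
c = -55 (c = 3 - 1*58 = 3 - 58 = -55)
W(T, n) = 805 + 35*n (W(T, n) = 35*(23 + n) = 805 + 35*n)
m(f) = -7 - f
(C(m(-1), -45) + 2050)*(587 + W(c, 47)) = ((-7 - 1*(-1)) + 2050)*(587 + (805 + 35*47)) = ((-7 + 1) + 2050)*(587 + (805 + 1645)) = (-6 + 2050)*(587 + 2450) = 2044*3037 = 6207628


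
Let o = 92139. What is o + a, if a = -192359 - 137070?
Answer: -237290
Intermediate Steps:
a = -329429
o + a = 92139 - 329429 = -237290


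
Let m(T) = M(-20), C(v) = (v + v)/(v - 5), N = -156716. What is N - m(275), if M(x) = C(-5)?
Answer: -156717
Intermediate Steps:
C(v) = 2*v/(-5 + v) (C(v) = (2*v)/(-5 + v) = 2*v/(-5 + v))
M(x) = 1 (M(x) = 2*(-5)/(-5 - 5) = 2*(-5)/(-10) = 2*(-5)*(-⅒) = 1)
m(T) = 1
N - m(275) = -156716 - 1*1 = -156716 - 1 = -156717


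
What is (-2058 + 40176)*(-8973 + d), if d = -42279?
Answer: -1953623736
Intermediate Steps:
(-2058 + 40176)*(-8973 + d) = (-2058 + 40176)*(-8973 - 42279) = 38118*(-51252) = -1953623736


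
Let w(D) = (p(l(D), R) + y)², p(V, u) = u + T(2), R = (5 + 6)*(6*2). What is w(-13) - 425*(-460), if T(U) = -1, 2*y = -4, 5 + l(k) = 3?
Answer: 212141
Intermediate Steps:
l(k) = -2 (l(k) = -5 + 3 = -2)
y = -2 (y = (½)*(-4) = -2)
R = 132 (R = 11*12 = 132)
p(V, u) = -1 + u (p(V, u) = u - 1 = -1 + u)
w(D) = 16641 (w(D) = ((-1 + 132) - 2)² = (131 - 2)² = 129² = 16641)
w(-13) - 425*(-460) = 16641 - 425*(-460) = 16641 + 195500 = 212141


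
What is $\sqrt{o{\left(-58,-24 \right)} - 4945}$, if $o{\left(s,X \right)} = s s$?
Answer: $i \sqrt{1581} \approx 39.762 i$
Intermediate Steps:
$o{\left(s,X \right)} = s^{2}$
$\sqrt{o{\left(-58,-24 \right)} - 4945} = \sqrt{\left(-58\right)^{2} - 4945} = \sqrt{3364 - 4945} = \sqrt{-1581} = i \sqrt{1581}$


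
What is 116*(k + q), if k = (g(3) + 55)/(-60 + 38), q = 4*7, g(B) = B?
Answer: 32364/11 ≈ 2942.2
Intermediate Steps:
q = 28
k = -29/11 (k = (3 + 55)/(-60 + 38) = 58/(-22) = 58*(-1/22) = -29/11 ≈ -2.6364)
116*(k + q) = 116*(-29/11 + 28) = 116*(279/11) = 32364/11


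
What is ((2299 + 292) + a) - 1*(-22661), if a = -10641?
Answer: 14611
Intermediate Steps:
((2299 + 292) + a) - 1*(-22661) = ((2299 + 292) - 10641) - 1*(-22661) = (2591 - 10641) + 22661 = -8050 + 22661 = 14611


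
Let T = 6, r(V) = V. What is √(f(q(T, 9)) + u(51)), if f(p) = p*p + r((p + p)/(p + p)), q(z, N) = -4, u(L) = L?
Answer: 2*√17 ≈ 8.2462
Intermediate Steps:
f(p) = 1 + p² (f(p) = p*p + (p + p)/(p + p) = p² + (2*p)/((2*p)) = p² + (2*p)*(1/(2*p)) = p² + 1 = 1 + p²)
√(f(q(T, 9)) + u(51)) = √((1 + (-4)²) + 51) = √((1 + 16) + 51) = √(17 + 51) = √68 = 2*√17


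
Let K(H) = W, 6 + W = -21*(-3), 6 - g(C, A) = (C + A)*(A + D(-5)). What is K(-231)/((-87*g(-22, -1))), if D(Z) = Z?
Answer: 19/3828 ≈ 0.0049634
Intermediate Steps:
g(C, A) = 6 - (-5 + A)*(A + C) (g(C, A) = 6 - (C + A)*(A - 5) = 6 - (A + C)*(-5 + A) = 6 - (-5 + A)*(A + C))
W = 57 (W = -6 - 21*(-3) = -6 + 63 = 57)
K(H) = 57
K(-231)/((-87*g(-22, -1))) = 57/((-87*(6 - 1*(-1)² + 5*(-1) + 5*(-22) - 1*(-1)*(-22)))) = 57/((-87*(6 - 1*1 - 5 - 110 - 22))) = 57/((-87*(6 - 1 - 5 - 110 - 22))) = 57/((-87*(-132))) = 57/11484 = 57*(1/11484) = 19/3828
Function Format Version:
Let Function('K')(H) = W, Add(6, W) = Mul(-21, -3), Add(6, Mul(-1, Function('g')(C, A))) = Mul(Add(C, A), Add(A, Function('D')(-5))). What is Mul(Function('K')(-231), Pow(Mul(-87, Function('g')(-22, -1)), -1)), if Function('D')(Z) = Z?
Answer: Rational(19, 3828) ≈ 0.0049634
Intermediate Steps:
Function('g')(C, A) = Add(6, Mul(-1, Add(-5, A), Add(A, C))) (Function('g')(C, A) = Add(6, Mul(-1, Mul(Add(C, A), Add(A, -5)))) = Add(6, Mul(-1, Mul(Add(A, C), Add(-5, A)))) = Add(6, Mul(-1, Mul(Add(-5, A), Add(A, C)))) = Add(6, Mul(-1, Add(-5, A), Add(A, C))))
W = 57 (W = Add(-6, Mul(-21, -3)) = Add(-6, 63) = 57)
Function('K')(H) = 57
Mul(Function('K')(-231), Pow(Mul(-87, Function('g')(-22, -1)), -1)) = Mul(57, Pow(Mul(-87, Add(6, Mul(-1, Pow(-1, 2)), Mul(5, -1), Mul(5, -22), Mul(-1, -1, -22))), -1)) = Mul(57, Pow(Mul(-87, Add(6, Mul(-1, 1), -5, -110, -22)), -1)) = Mul(57, Pow(Mul(-87, Add(6, -1, -5, -110, -22)), -1)) = Mul(57, Pow(Mul(-87, -132), -1)) = Mul(57, Pow(11484, -1)) = Mul(57, Rational(1, 11484)) = Rational(19, 3828)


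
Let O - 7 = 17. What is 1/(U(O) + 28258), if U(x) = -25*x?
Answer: 1/27658 ≈ 3.6156e-5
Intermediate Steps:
O = 24 (O = 7 + 17 = 24)
1/(U(O) + 28258) = 1/(-25*24 + 28258) = 1/(-600 + 28258) = 1/27658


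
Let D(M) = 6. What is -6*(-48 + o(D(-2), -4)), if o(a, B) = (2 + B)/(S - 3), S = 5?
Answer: 294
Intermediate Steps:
o(a, B) = 1 + B/2 (o(a, B) = (2 + B)/(5 - 3) = (2 + B)/2 = (2 + B)*(½) = 1 + B/2)
-6*(-48 + o(D(-2), -4)) = -6*(-48 + (1 + (½)*(-4))) = -6*(-48 + (1 - 2)) = -6*(-48 - 1) = -6*(-49) = 294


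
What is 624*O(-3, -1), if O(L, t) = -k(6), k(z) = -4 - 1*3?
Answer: 4368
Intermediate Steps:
k(z) = -7 (k(z) = -4 - 3 = -7)
O(L, t) = 7 (O(L, t) = -1*(-7) = 7)
624*O(-3, -1) = 624*7 = 4368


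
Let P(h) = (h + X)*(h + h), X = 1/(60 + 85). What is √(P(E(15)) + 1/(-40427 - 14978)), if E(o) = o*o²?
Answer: √58812867112795764395/1606745 ≈ 4773.0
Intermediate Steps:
E(o) = o³
X = 1/145 ≈ 0.0068966
P(h) = 2*h*(1/145 + h) (P(h) = (h + 1/145)*(h + h) = (1/145 + h)*(2*h) = 2*h*(1/145 + h))
√(P(E(15)) + 1/(-40427 - 14978)) = √((2/145)*15³*(1 + 145*15³) + 1/(-40427 - 14978)) = √((2/145)*3375*(1 + 145*3375) + 1/(-55405)) = √((2/145)*3375*(1 + 489375) - 1/55405) = √((2/145)*3375*489376 - 1/55405) = √(660657600/29 - 1/55405) = √(36603734327971/1606745) = √58812867112795764395/1606745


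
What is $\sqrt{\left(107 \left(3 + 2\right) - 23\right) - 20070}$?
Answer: $i \sqrt{19558} \approx 139.85 i$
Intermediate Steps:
$\sqrt{\left(107 \left(3 + 2\right) - 23\right) - 20070} = \sqrt{\left(107 \cdot 5 - 23\right) - 20070} = \sqrt{\left(535 - 23\right) - 20070} = \sqrt{512 - 20070} = \sqrt{-19558} = i \sqrt{19558}$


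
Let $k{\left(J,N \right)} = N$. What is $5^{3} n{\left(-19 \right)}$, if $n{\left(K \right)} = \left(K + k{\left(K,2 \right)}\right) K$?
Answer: $40375$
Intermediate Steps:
$n{\left(K \right)} = K \left(2 + K\right)$ ($n{\left(K \right)} = \left(K + 2\right) K = \left(2 + K\right) K = K \left(2 + K\right)$)
$5^{3} n{\left(-19 \right)} = 5^{3} \left(- 19 \left(2 - 19\right)\right) = 125 \left(\left(-19\right) \left(-17\right)\right) = 125 \cdot 323 = 40375$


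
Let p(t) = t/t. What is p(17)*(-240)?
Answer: -240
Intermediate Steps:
p(t) = 1
p(17)*(-240) = 1*(-240) = -240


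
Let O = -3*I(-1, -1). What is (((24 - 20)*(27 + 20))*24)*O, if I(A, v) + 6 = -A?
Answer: 67680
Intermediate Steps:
I(A, v) = -6 - A
O = 15 (O = -3*(-6 - 1*(-1)) = -3*(-6 + 1) = -3*(-5) = 15)
(((24 - 20)*(27 + 20))*24)*O = (((24 - 20)*(27 + 20))*24)*15 = ((4*47)*24)*15 = (188*24)*15 = 4512*15 = 67680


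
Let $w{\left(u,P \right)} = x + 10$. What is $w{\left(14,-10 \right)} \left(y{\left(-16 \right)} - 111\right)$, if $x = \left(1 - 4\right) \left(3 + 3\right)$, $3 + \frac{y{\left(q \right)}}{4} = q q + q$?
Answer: $-6696$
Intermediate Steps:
$y{\left(q \right)} = -12 + 4 q + 4 q^{2}$ ($y{\left(q \right)} = -12 + 4 \left(q q + q\right) = -12 + 4 \left(q^{2} + q\right) = -12 + 4 \left(q + q^{2}\right) = -12 + \left(4 q + 4 q^{2}\right) = -12 + 4 q + 4 q^{2}$)
$x = -18$ ($x = \left(-3\right) 6 = -18$)
$w{\left(u,P \right)} = -8$ ($w{\left(u,P \right)} = -18 + 10 = -8$)
$w{\left(14,-10 \right)} \left(y{\left(-16 \right)} - 111\right) = - 8 \left(\left(-12 + 4 \left(-16\right) + 4 \left(-16\right)^{2}\right) - 111\right) = - 8 \left(\left(-12 - 64 + 4 \cdot 256\right) - 111\right) = - 8 \left(\left(-12 - 64 + 1024\right) - 111\right) = - 8 \left(948 - 111\right) = \left(-8\right) 837 = -6696$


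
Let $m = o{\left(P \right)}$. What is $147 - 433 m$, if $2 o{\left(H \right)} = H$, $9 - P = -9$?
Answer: $-3750$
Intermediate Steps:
$P = 18$ ($P = 9 - -9 = 9 + 9 = 18$)
$o{\left(H \right)} = \frac{H}{2}$
$m = 9$ ($m = \frac{1}{2} \cdot 18 = 9$)
$147 - 433 m = 147 - 3897 = -3750$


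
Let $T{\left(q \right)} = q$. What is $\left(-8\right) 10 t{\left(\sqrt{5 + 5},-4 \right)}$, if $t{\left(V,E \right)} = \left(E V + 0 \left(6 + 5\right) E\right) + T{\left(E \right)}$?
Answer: $320 + 320 \sqrt{10} \approx 1331.9$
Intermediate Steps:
$t{\left(V,E \right)} = E + E V$ ($t{\left(V,E \right)} = \left(E V + 0 \left(6 + 5\right) E\right) + E = \left(E V + 0 \cdot 11 E\right) + E = \left(E V + 0 E\right) + E = \left(E V + 0\right) + E = E V + E = E + E V$)
$\left(-8\right) 10 t{\left(\sqrt{5 + 5},-4 \right)} = \left(-8\right) 10 \left(- 4 \left(1 + \sqrt{5 + 5}\right)\right) = - 80 \left(- 4 \left(1 + \sqrt{10}\right)\right) = - 80 \left(-4 - 4 \sqrt{10}\right) = 320 + 320 \sqrt{10}$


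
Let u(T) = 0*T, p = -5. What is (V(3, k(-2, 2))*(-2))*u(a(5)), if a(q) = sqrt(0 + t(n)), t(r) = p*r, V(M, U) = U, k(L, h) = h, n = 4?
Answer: 0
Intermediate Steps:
t(r) = -5*r
a(q) = 2*I*sqrt(5) (a(q) = sqrt(0 - 5*4) = sqrt(0 - 20) = sqrt(-20) = 2*I*sqrt(5))
u(T) = 0
(V(3, k(-2, 2))*(-2))*u(a(5)) = (2*(-2))*0 = -4*0 = 0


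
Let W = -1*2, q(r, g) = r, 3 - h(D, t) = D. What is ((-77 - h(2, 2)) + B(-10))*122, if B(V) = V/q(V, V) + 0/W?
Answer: -9394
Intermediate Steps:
h(D, t) = 3 - D
W = -2
B(V) = 1 (B(V) = V/V + 0/(-2) = 1 + 0*(-1/2) = 1 + 0 = 1)
((-77 - h(2, 2)) + B(-10))*122 = ((-77 - (3 - 1*2)) + 1)*122 = ((-77 - (3 - 2)) + 1)*122 = ((-77 - 1*1) + 1)*122 = ((-77 - 1) + 1)*122 = (-78 + 1)*122 = -77*122 = -9394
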